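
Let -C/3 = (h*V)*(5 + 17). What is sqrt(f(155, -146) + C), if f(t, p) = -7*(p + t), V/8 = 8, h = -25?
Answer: sqrt(105537) ≈ 324.86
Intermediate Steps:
V = 64 (V = 8*8 = 64)
C = 105600 (C = -3*(-25*64)*(5 + 17) = -(-4800)*22 = -3*(-35200) = 105600)
f(t, p) = -7*p - 7*t
sqrt(f(155, -146) + C) = sqrt((-7*(-146) - 7*155) + 105600) = sqrt((1022 - 1085) + 105600) = sqrt(-63 + 105600) = sqrt(105537)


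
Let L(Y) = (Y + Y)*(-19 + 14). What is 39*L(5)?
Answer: -1950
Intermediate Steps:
L(Y) = -10*Y (L(Y) = (2*Y)*(-5) = -10*Y)
39*L(5) = 39*(-10*5) = 39*(-50) = -1950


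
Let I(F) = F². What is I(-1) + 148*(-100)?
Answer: -14799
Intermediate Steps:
I(-1) + 148*(-100) = (-1)² + 148*(-100) = 1 - 14800 = -14799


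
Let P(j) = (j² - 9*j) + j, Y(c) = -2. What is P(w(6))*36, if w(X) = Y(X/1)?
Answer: 720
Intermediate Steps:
w(X) = -2
P(j) = j² - 8*j
P(w(6))*36 = -2*(-8 - 2)*36 = -2*(-10)*36 = 20*36 = 720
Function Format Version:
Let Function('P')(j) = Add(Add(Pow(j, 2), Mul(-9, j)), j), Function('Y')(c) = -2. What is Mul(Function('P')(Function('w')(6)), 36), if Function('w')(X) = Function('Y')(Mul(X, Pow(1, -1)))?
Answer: 720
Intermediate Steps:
Function('w')(X) = -2
Function('P')(j) = Add(Pow(j, 2), Mul(-8, j))
Mul(Function('P')(Function('w')(6)), 36) = Mul(Mul(-2, Add(-8, -2)), 36) = Mul(Mul(-2, -10), 36) = Mul(20, 36) = 720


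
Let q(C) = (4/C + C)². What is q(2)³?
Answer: 4096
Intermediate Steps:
q(C) = (C + 4/C)²
q(2)³ = ((4 + 2²)²/2²)³ = ((4 + 4)²/4)³ = ((¼)*8²)³ = ((¼)*64)³ = 16³ = 4096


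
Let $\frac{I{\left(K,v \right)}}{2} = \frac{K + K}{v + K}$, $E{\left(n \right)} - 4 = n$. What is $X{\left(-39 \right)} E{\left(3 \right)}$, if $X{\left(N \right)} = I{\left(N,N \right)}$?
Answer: $14$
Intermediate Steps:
$E{\left(n \right)} = 4 + n$
$I{\left(K,v \right)} = \frac{4 K}{K + v}$ ($I{\left(K,v \right)} = 2 \frac{K + K}{v + K} = 2 \frac{2 K}{K + v} = \frac{4 K}{K + v}$)
$X{\left(N \right)} = 2$ ($X{\left(N \right)} = \frac{4 N}{N + N} = \frac{4 N}{2 N} = 4 N \frac{1}{2 N} = 2$)
$X{\left(-39 \right)} E{\left(3 \right)} = 2 \left(4 + 3\right) = 2 \cdot 7 = 14$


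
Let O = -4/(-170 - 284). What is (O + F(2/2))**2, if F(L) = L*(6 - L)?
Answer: 1292769/51529 ≈ 25.088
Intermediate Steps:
O = 2/227 (O = -4/(-454) = -4*(-1/454) = 2/227 ≈ 0.0088106)
(O + F(2/2))**2 = (2/227 + (2/2)*(6 - 2/2))**2 = (2/227 + ((1/2)*2)*(6 - 2/2))**2 = (2/227 + 1*(6 - 1*1))**2 = (2/227 + 1*(6 - 1))**2 = (2/227 + 1*5)**2 = (2/227 + 5)**2 = (1137/227)**2 = 1292769/51529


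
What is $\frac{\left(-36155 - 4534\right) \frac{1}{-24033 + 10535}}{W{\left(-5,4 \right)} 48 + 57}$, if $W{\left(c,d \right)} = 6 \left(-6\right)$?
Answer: $- \frac{13563}{7518386} \approx -0.001804$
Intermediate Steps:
$W{\left(c,d \right)} = -36$
$\frac{\left(-36155 - 4534\right) \frac{1}{-24033 + 10535}}{W{\left(-5,4 \right)} 48 + 57} = \frac{\left(-36155 - 4534\right) \frac{1}{-24033 + 10535}}{\left(-36\right) 48 + 57} = \frac{\left(-40689\right) \frac{1}{-13498}}{-1728 + 57} = \frac{\left(-40689\right) \left(- \frac{1}{13498}\right)}{-1671} = \frac{40689}{13498} \left(- \frac{1}{1671}\right) = - \frac{13563}{7518386}$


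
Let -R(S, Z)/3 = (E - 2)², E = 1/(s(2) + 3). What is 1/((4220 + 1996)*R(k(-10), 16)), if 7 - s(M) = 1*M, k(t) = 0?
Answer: -8/524475 ≈ -1.5253e-5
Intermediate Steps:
s(M) = 7 - M
E = ⅛ (E = 1/((7 - 1*2) + 3) = 1/((7 - 2) + 3) = 1/(5 + 3) = 1/8 = ⅛ ≈ 0.12500)
R(S, Z) = -675/64 (R(S, Z) = -3*(⅛ - 2)² = -3*(-15/8)² = -3*225/64 = -675/64)
1/((4220 + 1996)*R(k(-10), 16)) = 1/((4220 + 1996)*(-675/64)) = -64/675/6216 = (1/6216)*(-64/675) = -8/524475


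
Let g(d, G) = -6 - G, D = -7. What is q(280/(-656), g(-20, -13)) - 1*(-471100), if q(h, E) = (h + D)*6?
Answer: 19313273/41 ≈ 4.7106e+5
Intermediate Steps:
q(h, E) = -42 + 6*h (q(h, E) = (h - 7)*6 = (-7 + h)*6 = -42 + 6*h)
q(280/(-656), g(-20, -13)) - 1*(-471100) = (-42 + 6*(280/(-656))) - 1*(-471100) = (-42 + 6*(280*(-1/656))) + 471100 = (-42 + 6*(-35/82)) + 471100 = (-42 - 105/41) + 471100 = -1827/41 + 471100 = 19313273/41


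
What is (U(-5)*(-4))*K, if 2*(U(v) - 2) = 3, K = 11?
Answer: -154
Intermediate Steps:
U(v) = 7/2 (U(v) = 2 + (½)*3 = 2 + 3/2 = 7/2)
(U(-5)*(-4))*K = ((7/2)*(-4))*11 = -14*11 = -154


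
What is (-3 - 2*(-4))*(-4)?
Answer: -20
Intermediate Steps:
(-3 - 2*(-4))*(-4) = (-3 + 8)*(-4) = 5*(-4) = -20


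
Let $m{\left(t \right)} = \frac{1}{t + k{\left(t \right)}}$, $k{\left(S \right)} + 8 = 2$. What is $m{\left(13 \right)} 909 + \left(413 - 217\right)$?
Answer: $\frac{2281}{7} \approx 325.86$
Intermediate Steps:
$k{\left(S \right)} = -6$ ($k{\left(S \right)} = -8 + 2 = -6$)
$m{\left(t \right)} = \frac{1}{-6 + t}$ ($m{\left(t \right)} = \frac{1}{t - 6} = \frac{1}{-6 + t}$)
$m{\left(13 \right)} 909 + \left(413 - 217\right) = \frac{1}{-6 + 13} \cdot 909 + \left(413 - 217\right) = \frac{1}{7} \cdot 909 + 196 = \frac{909}{7} + 196 = \frac{2281}{7}$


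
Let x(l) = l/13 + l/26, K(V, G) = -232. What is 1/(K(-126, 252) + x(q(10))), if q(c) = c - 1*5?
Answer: -26/6017 ≈ -0.0043211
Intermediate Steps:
q(c) = -5 + c (q(c) = c - 5 = -5 + c)
x(l) = 3*l/26 (x(l) = l*(1/13) + l*(1/26) = l/13 + l/26 = 3*l/26)
1/(K(-126, 252) + x(q(10))) = 1/(-232 + 3*(-5 + 10)/26) = 1/(-232 + (3/26)*5) = 1/(-232 + 15/26) = 1/(-6017/26) = -26/6017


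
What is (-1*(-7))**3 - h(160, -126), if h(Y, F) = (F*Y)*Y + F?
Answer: 3226069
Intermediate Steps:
h(Y, F) = F + F*Y**2 (h(Y, F) = F*Y**2 + F = F + F*Y**2)
(-1*(-7))**3 - h(160, -126) = (-1*(-7))**3 - (-126)*(1 + 160**2) = 7**3 - (-126)*(1 + 25600) = 343 - (-126)*25601 = 343 - 1*(-3225726) = 343 + 3225726 = 3226069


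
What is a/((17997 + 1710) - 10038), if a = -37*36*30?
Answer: -13320/3223 ≈ -4.1328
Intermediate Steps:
a = -39960 (a = -1332*30 = -39960)
a/((17997 + 1710) - 10038) = -39960/((17997 + 1710) - 10038) = -39960/(19707 - 10038) = -39960/9669 = -39960*1/9669 = -13320/3223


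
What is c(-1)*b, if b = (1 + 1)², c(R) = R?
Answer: -4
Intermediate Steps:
b = 4 (b = 2² = 4)
c(-1)*b = -1*4 = -4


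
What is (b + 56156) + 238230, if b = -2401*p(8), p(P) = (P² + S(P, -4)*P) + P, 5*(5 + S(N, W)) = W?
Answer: 1164602/5 ≈ 2.3292e+5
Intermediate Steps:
S(N, W) = -5 + W/5
p(P) = P² - 24*P/5 (p(P) = (P² + (-5 + (⅕)*(-4))*P) + P = (P² + (-5 - ⅘)*P) + P = (P² - 29*P/5) + P = P² - 24*P/5)
b = -307328/5 (b = -2401*8*(-24 + 5*8)/5 = -2401*8*(-24 + 40)/5 = -2401*8*16/5 = -2401*128/5 = -307328/5 ≈ -61466.)
(b + 56156) + 238230 = (-307328/5 + 56156) + 238230 = -26548/5 + 238230 = 1164602/5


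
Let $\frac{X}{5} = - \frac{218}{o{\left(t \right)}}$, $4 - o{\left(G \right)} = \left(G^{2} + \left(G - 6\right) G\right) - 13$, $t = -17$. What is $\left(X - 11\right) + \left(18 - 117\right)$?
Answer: $- \frac{71840}{663} \approx -108.36$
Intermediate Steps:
$o{\left(G \right)} = 17 - G^{2} - G \left(-6 + G\right)$ ($o{\left(G \right)} = 4 - \left(\left(G^{2} + \left(G - 6\right) G\right) - 13\right) = 4 - \left(\left(G^{2} + \left(-6 + G\right) G\right) - 13\right) = 4 - \left(\left(G^{2} + G \left(-6 + G\right)\right) - 13\right) = 4 - \left(-13 + G^{2} + G \left(-6 + G\right)\right) = 17 - G^{2} - G \left(-6 + G\right)$)
$X = \frac{1090}{663}$ ($X = 5 \left(- \frac{218}{17 - 2 \left(-17\right)^{2} + 6 \left(-17\right)}\right) = 5 \left(- \frac{218}{17 - 578 - 102}\right) = 5 \left(- \frac{218}{-663}\right) = 5 \left(\left(-218\right) \left(- \frac{1}{663}\right)\right) = 5 \cdot \frac{218}{663} = \frac{1090}{663} \approx 1.644$)
$\left(X - 11\right) + \left(18 - 117\right) = \left(\frac{1090}{663} - 11\right) + \left(18 - 117\right) = - \frac{6203}{663} - 99 = - \frac{71840}{663}$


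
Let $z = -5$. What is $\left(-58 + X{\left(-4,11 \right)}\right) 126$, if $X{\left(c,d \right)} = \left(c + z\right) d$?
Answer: $-19782$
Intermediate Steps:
$X{\left(c,d \right)} = d \left(-5 + c\right)$ ($X{\left(c,d \right)} = \left(c - 5\right) d = \left(-5 + c\right) d = d \left(-5 + c\right)$)
$\left(-58 + X{\left(-4,11 \right)}\right) 126 = \left(-58 + 11 \left(-5 - 4\right)\right) 126 = \left(-58 + 11 \left(-9\right)\right) 126 = \left(-58 - 99\right) 126 = \left(-157\right) 126 = -19782$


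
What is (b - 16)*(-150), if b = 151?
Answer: -20250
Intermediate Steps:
(b - 16)*(-150) = (151 - 16)*(-150) = 135*(-150) = -20250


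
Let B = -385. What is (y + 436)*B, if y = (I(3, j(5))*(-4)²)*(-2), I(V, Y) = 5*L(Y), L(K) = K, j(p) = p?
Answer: 140140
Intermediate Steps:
I(V, Y) = 5*Y
y = -800 (y = ((5*5)*(-4)²)*(-2) = (25*16)*(-2) = 400*(-2) = -800)
(y + 436)*B = (-800 + 436)*(-385) = -364*(-385) = 140140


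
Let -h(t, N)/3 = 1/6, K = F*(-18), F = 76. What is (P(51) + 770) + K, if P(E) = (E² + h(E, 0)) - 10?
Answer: 3985/2 ≈ 1992.5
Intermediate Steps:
K = -1368 (K = 76*(-18) = -1368)
h(t, N) = -½ (h(t, N) = -3/6 = -3*⅙ = -½)
P(E) = -21/2 + E² (P(E) = (E² - ½) - 10 = (-½ + E²) - 10 = -21/2 + E²)
(P(51) + 770) + K = ((-21/2 + 51²) + 770) - 1368 = ((-21/2 + 2601) + 770) - 1368 = (5181/2 + 770) - 1368 = 6721/2 - 1368 = 3985/2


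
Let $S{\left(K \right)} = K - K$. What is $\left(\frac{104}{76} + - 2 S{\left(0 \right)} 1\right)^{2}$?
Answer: $\frac{676}{361} \approx 1.8726$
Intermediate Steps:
$S{\left(K \right)} = 0$
$\left(\frac{104}{76} + - 2 S{\left(0 \right)} 1\right)^{2} = \left(\frac{104}{76} + \left(-2\right) 0 \cdot 1\right)^{2} = \left(104 \cdot \frac{1}{76} + 0 \cdot 1\right)^{2} = \left(\frac{26}{19} + 0\right)^{2} = \left(\frac{26}{19}\right)^{2} = \frac{676}{361}$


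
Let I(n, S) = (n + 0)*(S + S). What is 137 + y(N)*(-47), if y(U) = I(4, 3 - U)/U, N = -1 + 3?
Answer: -51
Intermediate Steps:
I(n, S) = 2*S*n (I(n, S) = n*(2*S) = 2*S*n)
N = 2
y(U) = (24 - 8*U)/U (y(U) = (2*(3 - U)*4)/U = (24 - 8*U)/U)
137 + y(N)*(-47) = 137 + (-8 + 24/2)*(-47) = 137 + (-8 + 24*(½))*(-47) = 137 + (-8 + 12)*(-47) = 137 + 4*(-47) = 137 - 188 = -51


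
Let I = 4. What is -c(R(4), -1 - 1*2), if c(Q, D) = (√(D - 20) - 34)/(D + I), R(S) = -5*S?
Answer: 34 - I*√23 ≈ 34.0 - 4.7958*I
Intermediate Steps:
c(Q, D) = (-34 + √(-20 + D))/(4 + D) (c(Q, D) = (√(D - 20) - 34)/(D + 4) = (√(-20 + D) - 34)/(4 + D) = (-34 + √(-20 + D))/(4 + D))
-c(R(4), -1 - 1*2) = -(-34 + √(-20 + (-1 - 1*2)))/(4 + (-1 - 1*2)) = -(-34 + √(-20 + (-1 - 2)))/(4 + (-1 - 2)) = -(-34 + √(-20 - 3))/(4 - 3) = -(-34 + √(-23))/1 = -(-34 + I*√23) = 34 - I*√23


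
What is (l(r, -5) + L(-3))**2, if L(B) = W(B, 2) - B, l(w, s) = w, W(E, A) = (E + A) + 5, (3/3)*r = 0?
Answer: 49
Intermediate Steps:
r = 0
W(E, A) = 5 + A + E (W(E, A) = (A + E) + 5 = 5 + A + E)
L(B) = 7 (L(B) = (5 + 2 + B) - B = (7 + B) - B = 7)
(l(r, -5) + L(-3))**2 = (0 + 7)**2 = 7**2 = 49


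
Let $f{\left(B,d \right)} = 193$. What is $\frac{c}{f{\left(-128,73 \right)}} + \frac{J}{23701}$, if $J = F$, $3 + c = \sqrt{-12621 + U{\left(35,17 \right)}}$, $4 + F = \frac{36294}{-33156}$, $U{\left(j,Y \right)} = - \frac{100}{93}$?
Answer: $- \frac{398348707}{25277543118} + \frac{i \sqrt{109168329}}{17949} \approx -0.015759 + 0.58211 i$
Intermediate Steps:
$U{\left(j,Y \right)} = - \frac{100}{93}$ ($U{\left(j,Y \right)} = \left(-100\right) \frac{1}{93} = - \frac{100}{93}$)
$F = - \frac{28153}{5526}$ ($F = -4 + \frac{36294}{-33156} = -4 + 36294 \left(- \frac{1}{33156}\right) = -4 - \frac{6049}{5526} = - \frac{28153}{5526} \approx -5.0946$)
$c = -3 + \frac{i \sqrt{109168329}}{93}$ ($c = -3 + \sqrt{-12621 - \frac{100}{93}} = -3 + \sqrt{- \frac{1173853}{93}} = -3 + \frac{i \sqrt{109168329}}{93} \approx -3.0 + 112.35 i$)
$J = - \frac{28153}{5526} \approx -5.0946$
$\frac{c}{f{\left(-128,73 \right)}} + \frac{J}{23701} = \frac{-3 + \frac{i \sqrt{109168329}}{93}}{193} - \frac{28153}{5526 \cdot 23701} = \left(-3 + \frac{i \sqrt{109168329}}{93}\right) \frac{1}{193} - \frac{28153}{130971726} = \left(- \frac{3}{193} + \frac{i \sqrt{109168329}}{17949}\right) - \frac{28153}{130971726} = - \frac{398348707}{25277543118} + \frac{i \sqrt{109168329}}{17949}$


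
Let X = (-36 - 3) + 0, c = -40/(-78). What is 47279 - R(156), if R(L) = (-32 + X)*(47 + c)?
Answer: 1975444/39 ≈ 50652.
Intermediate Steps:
c = 20/39 (c = -40*(-1/78) = 20/39 ≈ 0.51282)
X = -39 (X = -39 + 0 = -39)
R(L) = -131563/39 (R(L) = (-32 - 39)*(47 + 20/39) = -71*1853/39 = -131563/39)
47279 - R(156) = 47279 - 1*(-131563/39) = 47279 + 131563/39 = 1975444/39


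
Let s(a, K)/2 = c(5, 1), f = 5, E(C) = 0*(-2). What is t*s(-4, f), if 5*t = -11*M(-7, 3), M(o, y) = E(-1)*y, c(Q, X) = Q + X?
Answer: 0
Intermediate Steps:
E(C) = 0
s(a, K) = 12 (s(a, K) = 2*(5 + 1) = 2*6 = 12)
M(o, y) = 0 (M(o, y) = 0*y = 0)
t = 0 (t = (-11*0)/5 = (⅕)*0 = 0)
t*s(-4, f) = 0*12 = 0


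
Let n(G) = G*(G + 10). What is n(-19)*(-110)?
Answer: -18810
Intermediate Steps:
n(G) = G*(10 + G)
n(-19)*(-110) = -19*(10 - 19)*(-110) = -19*(-9)*(-110) = 171*(-110) = -18810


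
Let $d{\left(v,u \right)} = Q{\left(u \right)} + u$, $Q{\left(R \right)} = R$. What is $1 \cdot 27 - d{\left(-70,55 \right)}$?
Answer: $-83$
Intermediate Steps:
$d{\left(v,u \right)} = 2 u$ ($d{\left(v,u \right)} = u + u = 2 u$)
$1 \cdot 27 - d{\left(-70,55 \right)} = 1 \cdot 27 - 2 \cdot 55 = 27 - 110 = -83$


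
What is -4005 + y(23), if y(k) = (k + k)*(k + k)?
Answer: -1889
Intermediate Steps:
y(k) = 4*k² (y(k) = (2*k)*(2*k) = 4*k²)
-4005 + y(23) = -4005 + 4*23² = -4005 + 4*529 = -4005 + 2116 = -1889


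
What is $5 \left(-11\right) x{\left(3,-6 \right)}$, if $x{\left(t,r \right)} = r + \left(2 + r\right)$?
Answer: $550$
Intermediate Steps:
$x{\left(t,r \right)} = 2 + 2 r$
$5 \left(-11\right) x{\left(3,-6 \right)} = 5 \left(-11\right) \left(2 + 2 \left(-6\right)\right) = - 55 \left(2 - 12\right) = \left(-55\right) \left(-10\right) = 550$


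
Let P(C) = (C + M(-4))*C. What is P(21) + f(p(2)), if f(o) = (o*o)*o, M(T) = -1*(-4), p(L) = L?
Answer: 533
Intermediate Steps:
M(T) = 4
f(o) = o**3 (f(o) = o**2*o = o**3)
P(C) = C*(4 + C) (P(C) = (C + 4)*C = (4 + C)*C = C*(4 + C))
P(21) + f(p(2)) = 21*(4 + 21) + 2**3 = 21*25 + 8 = 525 + 8 = 533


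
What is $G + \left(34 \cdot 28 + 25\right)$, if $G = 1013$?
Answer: $1990$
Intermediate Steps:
$G + \left(34 \cdot 28 + 25\right) = 1013 + \left(34 \cdot 28 + 25\right) = 1013 + \left(952 + 25\right) = 1013 + 977 = 1990$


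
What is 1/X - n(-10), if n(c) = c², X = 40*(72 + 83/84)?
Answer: -6130979/61310 ≈ -100.00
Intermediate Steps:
X = 61310/21 (X = 40*(72 + 83*(1/84)) = 40*(72 + 83/84) = 40*(6131/84) = 61310/21 ≈ 2919.5)
1/X - n(-10) = 1/(61310/21) - 1*(-10)² = 21/61310 - 1*100 = 21/61310 - 100 = -6130979/61310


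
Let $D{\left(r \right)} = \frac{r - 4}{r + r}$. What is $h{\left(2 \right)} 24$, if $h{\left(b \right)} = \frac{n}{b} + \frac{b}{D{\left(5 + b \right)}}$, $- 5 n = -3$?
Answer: $\frac{1156}{5} \approx 231.2$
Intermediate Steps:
$n = \frac{3}{5}$ ($n = \left(- \frac{1}{5}\right) \left(-3\right) = \frac{3}{5} \approx 0.6$)
$D{\left(r \right)} = \frac{-4 + r}{2 r}$
$h{\left(b \right)} = \frac{3}{5 b} + \frac{2 b \left(5 + b\right)}{1 + b}$ ($h{\left(b \right)} = \frac{3}{5 b} + \frac{b}{\frac{1}{2} \frac{1}{5 + b} \left(-4 + \left(5 + b\right)\right)} = \frac{3}{5 b} + \frac{b}{\frac{1}{2} \frac{1}{5 + b} \left(1 + b\right)} = \frac{3}{5 b} + b \frac{2 \left(5 + b\right)}{1 + b} = \frac{3}{5 b} + \frac{2 b \left(5 + b\right)}{1 + b}$)
$h{\left(2 \right)} 24 = \frac{3 + 3 \cdot 2 + 10 \cdot 2^{2} \left(5 + 2\right)}{5 \cdot 2 \left(1 + 2\right)} 24 = \frac{1}{5} \cdot \frac{1}{2} \cdot \frac{1}{3} \left(3 + 6 + 10 \cdot 4 \cdot 7\right) 24 = \frac{1}{5} \cdot \frac{1}{2} \cdot \frac{1}{3} \left(3 + 6 + 280\right) 24 = \frac{1}{5} \cdot \frac{1}{2} \cdot \frac{1}{3} \cdot 289 \cdot 24 = \frac{289}{30} \cdot 24 = \frac{1156}{5}$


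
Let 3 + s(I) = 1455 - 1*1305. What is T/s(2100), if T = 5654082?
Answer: 269242/7 ≈ 38463.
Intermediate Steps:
s(I) = 147 (s(I) = -3 + (1455 - 1*1305) = -3 + (1455 - 1305) = -3 + 150 = 147)
T/s(2100) = 5654082/147 = 5654082*(1/147) = 269242/7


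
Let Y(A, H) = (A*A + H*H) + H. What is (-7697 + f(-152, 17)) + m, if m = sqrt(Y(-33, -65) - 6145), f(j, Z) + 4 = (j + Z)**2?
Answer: 10524 + 8*I*sqrt(14) ≈ 10524.0 + 29.933*I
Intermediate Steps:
Y(A, H) = H + A**2 + H**2 (Y(A, H) = (A**2 + H**2) + H = H + A**2 + H**2)
f(j, Z) = -4 + (Z + j)**2 (f(j, Z) = -4 + (j + Z)**2 = -4 + (Z + j)**2)
m = 8*I*sqrt(14) (m = sqrt((-65 + (-33)**2 + (-65)**2) - 6145) = sqrt((-65 + 1089 + 4225) - 6145) = sqrt(5249 - 6145) = sqrt(-896) = 8*I*sqrt(14) ≈ 29.933*I)
(-7697 + f(-152, 17)) + m = (-7697 + (-4 + (17 - 152)**2)) + 8*I*sqrt(14) = (-7697 + (-4 + (-135)**2)) + 8*I*sqrt(14) = (-7697 + (-4 + 18225)) + 8*I*sqrt(14) = (-7697 + 18221) + 8*I*sqrt(14) = 10524 + 8*I*sqrt(14)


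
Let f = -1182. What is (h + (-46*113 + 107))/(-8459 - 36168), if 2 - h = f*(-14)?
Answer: 1967/4057 ≈ 0.48484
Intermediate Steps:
h = -16546 (h = 2 - (-1182)*(-14) = 2 - 1*16548 = 2 - 16548 = -16546)
(h + (-46*113 + 107))/(-8459 - 36168) = (-16546 + (-46*113 + 107))/(-8459 - 36168) = (-16546 + (-5198 + 107))/(-44627) = (-16546 - 5091)*(-1/44627) = -21637*(-1/44627) = 1967/4057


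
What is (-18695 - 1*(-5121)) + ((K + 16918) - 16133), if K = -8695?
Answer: -21484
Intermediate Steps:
(-18695 - 1*(-5121)) + ((K + 16918) - 16133) = (-18695 - 1*(-5121)) + ((-8695 + 16918) - 16133) = (-18695 + 5121) + (8223 - 16133) = -13574 - 7910 = -21484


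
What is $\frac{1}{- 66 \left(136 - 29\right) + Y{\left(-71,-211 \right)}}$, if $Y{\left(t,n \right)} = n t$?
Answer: $\frac{1}{7919} \approx 0.00012628$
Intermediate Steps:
$\frac{1}{- 66 \left(136 - 29\right) + Y{\left(-71,-211 \right)}} = \frac{1}{- 66 \left(136 - 29\right) - -14981} = \frac{1}{\left(-66\right) 107 + 14981} = \frac{1}{-7062 + 14981} = \frac{1}{7919}$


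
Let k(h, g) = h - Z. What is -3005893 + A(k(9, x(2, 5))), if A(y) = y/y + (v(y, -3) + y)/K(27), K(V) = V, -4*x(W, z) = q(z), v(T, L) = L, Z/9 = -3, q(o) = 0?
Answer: -27053017/9 ≈ -3.0059e+6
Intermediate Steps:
Z = -27 (Z = 9*(-3) = -27)
x(W, z) = 0 (x(W, z) = -¼*0 = 0)
k(h, g) = 27 + h (k(h, g) = h - 1*(-27) = h + 27 = 27 + h)
A(y) = 8/9 + y/27 (A(y) = y/y + (-3 + y)/27 = 1 + (-3 + y)*(1/27) = 1 + (-⅑ + y/27) = 8/9 + y/27)
-3005893 + A(k(9, x(2, 5))) = -3005893 + (8/9 + (27 + 9)/27) = -3005893 + (8/9 + (1/27)*36) = -3005893 + (8/9 + 4/3) = -3005893 + 20/9 = -27053017/9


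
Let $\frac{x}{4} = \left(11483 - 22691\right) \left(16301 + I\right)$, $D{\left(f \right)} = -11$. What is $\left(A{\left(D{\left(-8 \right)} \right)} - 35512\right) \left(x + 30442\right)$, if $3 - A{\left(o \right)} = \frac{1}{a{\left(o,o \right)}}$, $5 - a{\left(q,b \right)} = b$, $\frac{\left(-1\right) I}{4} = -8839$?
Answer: $\frac{657871055261195}{8} \approx 8.2234 \cdot 10^{13}$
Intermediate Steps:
$I = 35356$ ($I = \left(-4\right) \left(-8839\right) = 35356$)
$a{\left(q,b \right)} = 5 - b$
$A{\left(o \right)} = 3 - \frac{1}{5 - o}$
$x = -2315886624$ ($x = 4 \left(11483 - 22691\right) \left(16301 + 35356\right) = 4 \left(\left(-11208\right) 51657\right) = 4 \left(-578971656\right) = -2315886624$)
$\left(A{\left(D{\left(-8 \right)} \right)} - 35512\right) \left(x + 30442\right) = \left(\frac{-14 + 3 \left(-11\right)}{-5 - 11} - 35512\right) \left(-2315886624 + 30442\right) = \left(\frac{-14 - 33}{-16} - 35512\right) \left(-2315856182\right) = \left(\left(- \frac{1}{16}\right) \left(-47\right) - 35512\right) \left(-2315856182\right) = \left(\frac{47}{16} - 35512\right) \left(-2315856182\right) = \left(- \frac{568145}{16}\right) \left(-2315856182\right) = \frac{657871055261195}{8}$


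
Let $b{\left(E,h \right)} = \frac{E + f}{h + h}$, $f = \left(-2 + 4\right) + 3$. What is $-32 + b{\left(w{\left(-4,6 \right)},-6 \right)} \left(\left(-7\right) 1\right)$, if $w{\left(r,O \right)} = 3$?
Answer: $- \frac{82}{3} \approx -27.333$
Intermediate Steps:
$f = 5$ ($f = 2 + 3 = 5$)
$b{\left(E,h \right)} = \frac{5 + E}{2 h}$ ($b{\left(E,h \right)} = \frac{E + 5}{h + h} = \frac{5 + E}{2 h}$)
$-32 + b{\left(w{\left(-4,6 \right)},-6 \right)} \left(\left(-7\right) 1\right) = -32 + \frac{5 + 3}{2 \left(-6\right)} \left(\left(-7\right) 1\right) = -32 + \frac{1}{2} \left(- \frac{1}{6}\right) 8 \left(-7\right) = -32 - - \frac{14}{3} = -32 + \frac{14}{3} = - \frac{82}{3}$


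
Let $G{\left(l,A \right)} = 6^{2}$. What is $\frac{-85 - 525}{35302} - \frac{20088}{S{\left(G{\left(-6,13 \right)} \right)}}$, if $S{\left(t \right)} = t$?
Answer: $- \frac{9849563}{17651} \approx -558.02$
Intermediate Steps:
$G{\left(l,A \right)} = 36$
$\frac{-85 - 525}{35302} - \frac{20088}{S{\left(G{\left(-6,13 \right)} \right)}} = \frac{-85 - 525}{35302} - \frac{20088}{36} = \left(-85 - 525\right) \frac{1}{35302} - 558 = \left(-610\right) \frac{1}{35302} - 558 = - \frac{305}{17651} - 558 = - \frac{9849563}{17651}$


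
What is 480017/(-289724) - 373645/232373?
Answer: -219796914321/67324035052 ≈ -3.2648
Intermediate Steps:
480017/(-289724) - 373645/232373 = 480017*(-1/289724) - 373645*1/232373 = -480017/289724 - 373645/232373 = -219796914321/67324035052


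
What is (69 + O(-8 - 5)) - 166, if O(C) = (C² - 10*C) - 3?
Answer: 199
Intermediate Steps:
O(C) = -3 + C² - 10*C
(69 + O(-8 - 5)) - 166 = (69 + (-3 + (-8 - 5)² - 10*(-8 - 5))) - 166 = (69 + (-3 + (-13)² - 10*(-13))) - 166 = (69 + (-3 + 169 + 130)) - 166 = (69 + 296) - 166 = 365 - 166 = 199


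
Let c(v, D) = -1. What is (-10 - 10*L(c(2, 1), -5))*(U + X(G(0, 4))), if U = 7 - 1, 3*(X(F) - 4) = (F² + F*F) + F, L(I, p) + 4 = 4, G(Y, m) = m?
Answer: -220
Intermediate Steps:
L(I, p) = 0 (L(I, p) = -4 + 4 = 0)
X(F) = 4 + F/3 + 2*F²/3 (X(F) = 4 + ((F² + F*F) + F)/3 = 4 + ((F² + F²) + F)/3 = 4 + (2*F² + F)/3 = 4 + (F + 2*F²)/3 = 4 + (F/3 + 2*F²/3) = 4 + F/3 + 2*F²/3)
U = 6
(-10 - 10*L(c(2, 1), -5))*(U + X(G(0, 4))) = (-10 - 10*0)*(6 + (4 + (⅓)*4 + (⅔)*4²)) = (-10 + 0)*(6 + (4 + 4/3 + (⅔)*16)) = -10*(6 + (4 + 4/3 + 32/3)) = -10*(6 + 16) = -10*22 = -220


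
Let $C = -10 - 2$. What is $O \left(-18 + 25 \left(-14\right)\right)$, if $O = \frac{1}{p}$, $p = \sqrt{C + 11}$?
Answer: $368 i \approx 368.0 i$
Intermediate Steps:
$C = -12$ ($C = -10 - 2 = -12$)
$p = i$ ($p = \sqrt{-12 + 11} = \sqrt{-1} = i \approx 1.0 i$)
$O = - i$ ($O = \frac{1}{i} = - i \approx - 1.0 i$)
$O \left(-18 + 25 \left(-14\right)\right) = - i \left(-18 + 25 \left(-14\right)\right) = - i \left(-18 - 350\right) = - i \left(-368\right) = 368 i$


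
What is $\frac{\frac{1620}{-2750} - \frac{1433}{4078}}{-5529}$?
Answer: $\frac{1054711}{6200497050} \approx 0.0001701$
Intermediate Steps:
$\frac{\frac{1620}{-2750} - \frac{1433}{4078}}{-5529} = \left(1620 \left(- \frac{1}{2750}\right) - \frac{1433}{4078}\right) \left(- \frac{1}{5529}\right) = \left(- \frac{162}{275} - \frac{1433}{4078}\right) \left(- \frac{1}{5529}\right) = \left(- \frac{1054711}{1121450}\right) \left(- \frac{1}{5529}\right) = \frac{1054711}{6200497050}$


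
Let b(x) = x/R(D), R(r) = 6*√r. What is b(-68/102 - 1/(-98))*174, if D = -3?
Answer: 5597*I*√3/882 ≈ 10.991*I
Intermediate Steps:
b(x) = -I*x*√3/18 (b(x) = x/((6*√(-3))) = x/((6*(I*√3))) = x/((6*I*√3)) = x*(-I*√3/18) = -I*x*√3/18)
b(-68/102 - 1/(-98))*174 = -I*(-68/102 - 1/(-98))*√3/18*174 = -I*(-68*1/102 - 1*(-1/98))*√3/18*174 = -I*(-⅔ + 1/98)*√3/18*174 = -1/18*I*(-193/294)*√3*174 = (193*I*√3/5292)*174 = 5597*I*√3/882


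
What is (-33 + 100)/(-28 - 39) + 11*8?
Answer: 87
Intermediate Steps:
(-33 + 100)/(-28 - 39) + 11*8 = 67/(-67) + 88 = 67*(-1/67) + 88 = -1 + 88 = 87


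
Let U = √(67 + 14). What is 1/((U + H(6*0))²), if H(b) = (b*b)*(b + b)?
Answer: 1/81 ≈ 0.012346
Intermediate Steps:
U = 9 (U = √81 = 9)
H(b) = 2*b³ (H(b) = b²*(2*b) = 2*b³)
1/((U + H(6*0))²) = 1/((9 + 2*(6*0)³)²) = 1/((9 + 2*0³)²) = 1/((9 + 2*0)²) = 1/((9 + 0)²) = 1/(9²) = 1/81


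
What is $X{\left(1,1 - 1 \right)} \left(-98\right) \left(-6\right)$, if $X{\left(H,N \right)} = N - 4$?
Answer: $-2352$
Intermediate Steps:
$X{\left(H,N \right)} = -4 + N$
$X{\left(1,1 - 1 \right)} \left(-98\right) \left(-6\right) = \left(-4 + \left(1 - 1\right)\right) \left(-98\right) \left(-6\right) = \left(-4 + 0\right) \left(-98\right) \left(-6\right) = \left(-4\right) \left(-98\right) \left(-6\right) = 392 \left(-6\right) = -2352$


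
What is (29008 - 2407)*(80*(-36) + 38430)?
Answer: 945665550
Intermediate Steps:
(29008 - 2407)*(80*(-36) + 38430) = 26601*(-2880 + 38430) = 26601*35550 = 945665550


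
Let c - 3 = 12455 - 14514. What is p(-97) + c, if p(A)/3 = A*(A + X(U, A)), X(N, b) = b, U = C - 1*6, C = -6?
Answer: 54398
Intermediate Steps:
U = -12 (U = -6 - 1*6 = -6 - 6 = -12)
c = -2056 (c = 3 + (12455 - 14514) = 3 - 2059 = -2056)
p(A) = 6*A**2 (p(A) = 3*(A*(A + A)) = 3*(A*(2*A)) = 3*(2*A**2) = 6*A**2)
p(-97) + c = 6*(-97)**2 - 2056 = 6*9409 - 2056 = 56454 - 2056 = 54398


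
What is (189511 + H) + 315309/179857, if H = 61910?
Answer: 45220142106/179857 ≈ 2.5142e+5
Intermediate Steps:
(189511 + H) + 315309/179857 = (189511 + 61910) + 315309/179857 = 251421 + 315309*(1/179857) = 251421 + 315309/179857 = 45220142106/179857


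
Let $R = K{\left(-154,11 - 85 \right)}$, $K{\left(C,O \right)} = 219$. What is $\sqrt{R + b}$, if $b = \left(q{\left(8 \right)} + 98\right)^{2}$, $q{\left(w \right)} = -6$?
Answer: $\sqrt{8683} \approx 93.183$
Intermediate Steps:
$b = 8464$ ($b = \left(-6 + 98\right)^{2} = 92^{2} = 8464$)
$R = 219$
$\sqrt{R + b} = \sqrt{219 + 8464} = \sqrt{8683}$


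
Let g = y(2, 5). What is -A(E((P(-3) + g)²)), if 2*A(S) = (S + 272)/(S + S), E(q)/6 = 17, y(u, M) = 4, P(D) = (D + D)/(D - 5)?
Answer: -11/12 ≈ -0.91667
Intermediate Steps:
P(D) = 2*D/(-5 + D) (P(D) = (2*D)/(-5 + D) = 2*D/(-5 + D))
g = 4
E(q) = 102 (E(q) = 6*17 = 102)
A(S) = (272 + S)/(4*S) (A(S) = ((S + 272)/(S + S))/2 = ((272 + S)/((2*S)))/2 = ((272 + S)*(1/(2*S)))/2 = ((272 + S)/(2*S))/2 = (272 + S)/(4*S))
-A(E((P(-3) + g)²)) = -(272 + 102)/(4*102) = -374/(4*102) = -1*11/12 = -11/12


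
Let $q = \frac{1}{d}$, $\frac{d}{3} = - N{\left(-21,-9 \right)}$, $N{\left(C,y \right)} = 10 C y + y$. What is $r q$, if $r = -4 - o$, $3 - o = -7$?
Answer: $\frac{14}{5643} \approx 0.002481$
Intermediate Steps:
$o = 10$ ($o = 3 - -7 = 3 + 7 = 10$)
$N{\left(C,y \right)} = y + 10 C y$ ($N{\left(C,y \right)} = 10 C y + y = y + 10 C y$)
$d = -5643$ ($d = 3 \left(- \left(-9\right) \left(1 + 10 \left(-21\right)\right)\right) = 3 \left(- \left(-9\right) \left(1 - 210\right)\right) = 3 \left(- \left(-9\right) \left(-209\right)\right) = 3 \left(\left(-1\right) 1881\right) = 3 \left(-1881\right) = -5643$)
$q = - \frac{1}{5643}$ ($q = \frac{1}{-5643} = - \frac{1}{5643} \approx -0.00017721$)
$r = -14$ ($r = -4 - 10 = -14$)
$r q = \left(-14\right) \left(- \frac{1}{5643}\right) = \frac{14}{5643}$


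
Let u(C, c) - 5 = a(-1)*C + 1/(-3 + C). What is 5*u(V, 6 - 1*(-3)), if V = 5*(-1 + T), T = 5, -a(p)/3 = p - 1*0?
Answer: 5530/17 ≈ 325.29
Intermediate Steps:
a(p) = -3*p (a(p) = -3*(p - 1*0) = -3*(p + 0) = -3*p)
V = 20 (V = 5*(-1 + 5) = 5*4 = 20)
u(C, c) = 5 + 1/(-3 + C) + 3*C (u(C, c) = 5 + ((-3*(-1))*C + 1/(-3 + C)) = 5 + (3*C + 1/(-3 + C)) = 5 + (1/(-3 + C) + 3*C) = 5 + 1/(-3 + C) + 3*C)
5*u(V, 6 - 1*(-3)) = 5*((-14 - 4*20 + 3*20²)/(-3 + 20)) = 5*((-14 - 80 + 3*400)/17) = 5*((-14 - 80 + 1200)/17) = 5*((1/17)*1106) = 5*(1106/17) = 5530/17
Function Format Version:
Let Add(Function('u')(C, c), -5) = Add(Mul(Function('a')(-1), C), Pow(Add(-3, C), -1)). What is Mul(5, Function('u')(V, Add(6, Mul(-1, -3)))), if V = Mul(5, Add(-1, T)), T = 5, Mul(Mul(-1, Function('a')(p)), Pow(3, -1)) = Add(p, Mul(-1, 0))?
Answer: Rational(5530, 17) ≈ 325.29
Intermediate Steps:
Function('a')(p) = Mul(-3, p) (Function('a')(p) = Mul(-3, Add(p, Mul(-1, 0))) = Mul(-3, Add(p, 0)) = Mul(-3, p))
V = 20 (V = Mul(5, Add(-1, 5)) = Mul(5, 4) = 20)
Function('u')(C, c) = Add(5, Pow(Add(-3, C), -1), Mul(3, C)) (Function('u')(C, c) = Add(5, Add(Mul(Mul(-3, -1), C), Pow(Add(-3, C), -1))) = Add(5, Add(Mul(3, C), Pow(Add(-3, C), -1))) = Add(5, Add(Pow(Add(-3, C), -1), Mul(3, C))) = Add(5, Pow(Add(-3, C), -1), Mul(3, C)))
Mul(5, Function('u')(V, Add(6, Mul(-1, -3)))) = Mul(5, Mul(Pow(Add(-3, 20), -1), Add(-14, Mul(-4, 20), Mul(3, Pow(20, 2))))) = Mul(5, Mul(Pow(17, -1), Add(-14, -80, Mul(3, 400)))) = Mul(5, Mul(Rational(1, 17), Add(-14, -80, 1200))) = Mul(5, Mul(Rational(1, 17), 1106)) = Mul(5, Rational(1106, 17)) = Rational(5530, 17)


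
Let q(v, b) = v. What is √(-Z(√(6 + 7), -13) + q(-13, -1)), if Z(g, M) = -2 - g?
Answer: √(-11 + √13) ≈ 2.7193*I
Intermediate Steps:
√(-Z(√(6 + 7), -13) + q(-13, -1)) = √(-(-2 - √(6 + 7)) - 13) = √(-(-2 - √13) - 13) = √((2 + √13) - 13) = √(-11 + √13)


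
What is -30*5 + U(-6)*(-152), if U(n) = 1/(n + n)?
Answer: -412/3 ≈ -137.33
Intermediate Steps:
U(n) = 1/(2*n)
-30*5 + U(-6)*(-152) = -30*5 + ((½)/(-6))*(-152) = -150 + ((½)*(-⅙))*(-152) = -150 - 1/12*(-152) = -150 + 38/3 = -412/3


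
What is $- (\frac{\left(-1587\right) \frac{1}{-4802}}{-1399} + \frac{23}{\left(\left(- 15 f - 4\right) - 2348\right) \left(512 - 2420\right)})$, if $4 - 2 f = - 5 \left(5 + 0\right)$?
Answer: $\frac{1906480442}{8233924325697} \approx 0.00023154$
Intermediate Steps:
$f = \frac{29}{2}$ ($f = 2 - \frac{\left(-5\right) \left(5 + 0\right)}{2} = 2 - \frac{\left(-5\right) 5}{2} = 2 - - \frac{25}{2} = 2 + \frac{25}{2} = \frac{29}{2} \approx 14.5$)
$- (\frac{\left(-1587\right) \frac{1}{-4802}}{-1399} + \frac{23}{\left(\left(- 15 f - 4\right) - 2348\right) \left(512 - 2420\right)}) = - (\frac{\left(-1587\right) \frac{1}{-4802}}{-1399} + \frac{23}{\left(\left(\left(-15\right) \frac{29}{2} - 4\right) - 2348\right) \left(512 - 2420\right)}) = - (\left(-1587\right) \left(- \frac{1}{4802}\right) \left(- \frac{1}{1399}\right) + \frac{23}{\left(\left(- \frac{435}{2} - 4\right) - 2348\right) \left(-1908\right)}) = - (\frac{1587}{4802} \left(- \frac{1}{1399}\right) + \frac{23}{\left(- \frac{443}{2} - 2348\right) \left(-1908\right)}) = - (- \frac{1587}{6717998} + \frac{23}{\left(- \frac{5139}{2}\right) \left(-1908\right)}) = - (- \frac{1587}{6717998} + \frac{23}{4902606}) = \left(-1\right) \left(- \frac{1906480442}{8233924325697}\right) = \frac{1906480442}{8233924325697}$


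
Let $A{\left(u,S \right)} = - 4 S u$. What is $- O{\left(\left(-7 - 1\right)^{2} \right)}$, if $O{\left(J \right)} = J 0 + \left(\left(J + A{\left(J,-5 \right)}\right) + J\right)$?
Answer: $-1408$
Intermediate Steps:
$A{\left(u,S \right)} = - 4 S u$
$O{\left(J \right)} = 22 J$ ($O{\left(J \right)} = J 0 + \left(\left(J - - 20 J\right) + J\right) = 0 + \left(\left(J + 20 J\right) + J\right) = 0 + \left(21 J + J\right) = 0 + 22 J = 22 J$)
$- O{\left(\left(-7 - 1\right)^{2} \right)} = - 22 \left(-7 - 1\right)^{2} = - 22 \left(-8\right)^{2} = - 22 \cdot 64 = \left(-1\right) 1408 = -1408$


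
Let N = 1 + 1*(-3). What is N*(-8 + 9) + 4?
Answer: 2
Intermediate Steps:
N = -2 (N = 1 - 3 = -2)
N*(-8 + 9) + 4 = -2*(-8 + 9) + 4 = -2*1 + 4 = -2 + 4 = 2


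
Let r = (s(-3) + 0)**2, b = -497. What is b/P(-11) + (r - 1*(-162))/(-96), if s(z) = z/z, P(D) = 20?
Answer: -12743/480 ≈ -26.548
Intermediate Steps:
s(z) = 1
r = 1 (r = (1 + 0)**2 = 1**2 = 1)
b/P(-11) + (r - 1*(-162))/(-96) = -497/20 + (1 - 1*(-162))/(-96) = -497*1/20 + (1 + 162)*(-1/96) = -497/20 + 163*(-1/96) = -497/20 - 163/96 = -12743/480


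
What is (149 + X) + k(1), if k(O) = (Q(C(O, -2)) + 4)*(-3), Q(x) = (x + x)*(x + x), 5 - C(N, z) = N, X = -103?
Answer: -158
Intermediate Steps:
C(N, z) = 5 - N
Q(x) = 4*x² (Q(x) = (2*x)*(2*x) = 4*x²)
k(O) = -12 - 12*(5 - O)² (k(O) = (4*(5 - O)² + 4)*(-3) = (4 + 4*(5 - O)²)*(-3) = -12 - 12*(5 - O)²)
(149 + X) + k(1) = (149 - 103) + (-12 - 12*(-5 + 1)²) = 46 + (-12 - 12*(-4)²) = 46 + (-12 - 12*16) = 46 + (-12 - 192) = 46 - 204 = -158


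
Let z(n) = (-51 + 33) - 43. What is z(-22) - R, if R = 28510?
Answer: -28571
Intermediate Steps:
z(n) = -61 (z(n) = -18 - 43 = -61)
z(-22) - R = -61 - 1*28510 = -61 - 28510 = -28571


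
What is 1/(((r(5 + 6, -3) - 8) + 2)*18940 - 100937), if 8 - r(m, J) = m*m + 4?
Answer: -1/2430557 ≈ -4.1143e-7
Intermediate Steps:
r(m, J) = 4 - m² (r(m, J) = 8 - (m*m + 4) = 8 - (m² + 4) = 8 - (4 + m²) = 8 + (-4 - m²) = 4 - m²)
1/(((r(5 + 6, -3) - 8) + 2)*18940 - 100937) = 1/((((4 - (5 + 6)²) - 8) + 2)*18940 - 100937) = 1/((((4 - 1*11²) - 8) + 2)*18940 - 100937) = 1/((((4 - 1*121) - 8) + 2)*18940 - 100937) = 1/((((4 - 121) - 8) + 2)*18940 - 100937) = 1/(((-117 - 8) + 2)*18940 - 100937) = 1/((-125 + 2)*18940 - 100937) = 1/(-123*18940 - 100937) = 1/(-2329620 - 100937) = 1/(-2430557) = -1/2430557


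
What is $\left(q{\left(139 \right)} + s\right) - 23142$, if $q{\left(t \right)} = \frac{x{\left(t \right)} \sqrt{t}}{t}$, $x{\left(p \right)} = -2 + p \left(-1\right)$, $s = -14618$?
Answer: $-37760 - \frac{141 \sqrt{139}}{139} \approx -37772.0$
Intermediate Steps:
$x{\left(p \right)} = -2 - p$
$q{\left(t \right)} = \frac{-2 - t}{\sqrt{t}}$ ($q{\left(t \right)} = \frac{\left(-2 - t\right) \sqrt{t}}{t} = \frac{\sqrt{t} \left(-2 - t\right)}{t} = \frac{-2 - t}{\sqrt{t}}$)
$\left(q{\left(139 \right)} + s\right) - 23142 = \left(\frac{-2 - 139}{\sqrt{139}} - 14618\right) - 23142 = \left(\frac{\sqrt{139}}{139} \left(-2 - 139\right) - 14618\right) - 23142 = \left(\frac{\sqrt{139}}{139} \left(-141\right) - 14618\right) - 23142 = \left(- \frac{141 \sqrt{139}}{139} - 14618\right) - 23142 = \left(-14618 - \frac{141 \sqrt{139}}{139}\right) - 23142 = -37760 - \frac{141 \sqrt{139}}{139}$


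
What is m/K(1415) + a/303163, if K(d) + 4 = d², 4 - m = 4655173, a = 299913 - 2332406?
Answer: -608975018500/67444369447 ≈ -9.0293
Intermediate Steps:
a = -2032493
m = -4655169 (m = 4 - 1*4655173 = 4 - 4655173 = -4655169)
K(d) = -4 + d²
m/K(1415) + a/303163 = -4655169/(-4 + 1415²) - 2032493/303163 = -4655169/(-4 + 2002225) - 2032493*1/303163 = -4655169/2002221 - 2032493/303163 = -4655169*1/2002221 - 2032493/303163 = -517241/222469 - 2032493/303163 = -608975018500/67444369447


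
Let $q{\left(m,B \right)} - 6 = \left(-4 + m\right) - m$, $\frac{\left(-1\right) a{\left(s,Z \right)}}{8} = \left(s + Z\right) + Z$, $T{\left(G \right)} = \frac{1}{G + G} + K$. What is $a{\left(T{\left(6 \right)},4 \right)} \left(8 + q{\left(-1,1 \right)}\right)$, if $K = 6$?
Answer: $- \frac{3380}{3} \approx -1126.7$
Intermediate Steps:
$T{\left(G \right)} = 6 + \frac{1}{2 G}$ ($T{\left(G \right)} = \frac{1}{G + G} + 6 = \frac{1}{2 G} + 6 = 6 + \frac{1}{2 G}$)
$a{\left(s,Z \right)} = - 16 Z - 8 s$ ($a{\left(s,Z \right)} = - 8 \left(\left(s + Z\right) + Z\right) = - 8 \left(\left(Z + s\right) + Z\right) = - 8 \left(s + 2 Z\right) = - 16 Z - 8 s$)
$q{\left(m,B \right)} = 2$ ($q{\left(m,B \right)} = 6 + \left(\left(-4 + m\right) - m\right) = 6 - 4 = 2$)
$a{\left(T{\left(6 \right)},4 \right)} \left(8 + q{\left(-1,1 \right)}\right) = \left(\left(-16\right) 4 - 8 \left(6 + \frac{1}{2 \cdot 6}\right)\right) \left(8 + 2\right) = \left(-64 - 8 \left(6 + \frac{1}{2} \cdot \frac{1}{6}\right)\right) 10 = \left(-64 - 8 \left(6 + \frac{1}{12}\right)\right) 10 = \left(-64 - \frac{146}{3}\right) 10 = \left(- \frac{338}{3}\right) 10 = - \frac{3380}{3}$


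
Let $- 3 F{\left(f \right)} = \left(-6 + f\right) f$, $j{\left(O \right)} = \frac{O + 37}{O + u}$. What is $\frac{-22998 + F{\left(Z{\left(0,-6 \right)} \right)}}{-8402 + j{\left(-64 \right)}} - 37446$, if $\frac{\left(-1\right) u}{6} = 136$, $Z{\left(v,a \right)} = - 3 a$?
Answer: $- \frac{276845424318}{7393733} \approx -37443.0$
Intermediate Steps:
$u = -816$ ($u = \left(-6\right) 136 = -816$)
$j{\left(O \right)} = \frac{37 + O}{-816 + O}$ ($j{\left(O \right)} = \frac{O + 37}{O - 816} = \frac{37 + O}{-816 + O}$)
$F{\left(f \right)} = - \frac{f \left(-6 + f\right)}{3}$ ($F{\left(f \right)} = - \frac{\left(-6 + f\right) f}{3} = - \frac{f \left(-6 + f\right)}{3}$)
$\frac{-22998 + F{\left(Z{\left(0,-6 \right)} \right)}}{-8402 + j{\left(-64 \right)}} - 37446 = \frac{-22998 + \frac{\left(-3\right) \left(-6\right) \left(6 - \left(-3\right) \left(-6\right)\right)}{3}}{-8402 + \frac{37 - 64}{-816 - 64}} - 37446 = \frac{-22998 + \frac{1}{3} \cdot 18 \left(6 - 18\right)}{-8402 + \frac{1}{-880} \left(-27\right)} - 37446 = \frac{-22998 + \frac{1}{3} \cdot 18 \left(6 - 18\right)}{-8402 - - \frac{27}{880}} - 37446 = \frac{-22998 + \frac{1}{3} \cdot 18 \left(-12\right)}{-8402 + \frac{27}{880}} - 37446 = \frac{-22998 - 72}{- \frac{7393733}{880}} - 37446 = \left(-23070\right) \left(- \frac{880}{7393733}\right) - 37446 = \frac{20301600}{7393733} - 37446 = - \frac{276845424318}{7393733}$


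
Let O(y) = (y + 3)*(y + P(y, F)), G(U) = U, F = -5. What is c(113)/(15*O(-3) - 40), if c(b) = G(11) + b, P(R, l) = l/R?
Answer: -31/10 ≈ -3.1000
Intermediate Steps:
O(y) = (3 + y)*(y - 5/y) (O(y) = (y + 3)*(y - 5/y) = (3 + y)*(y - 5/y))
c(b) = 11 + b
c(113)/(15*O(-3) - 40) = (11 + 113)/(15*(-5 + (-3)**2 - 15/(-3) + 3*(-3)) - 40) = 124/(15*(-5 + 9 - 15*(-1/3) - 9) - 40) = 124/(15*(-5 + 9 + 5 - 9) - 40) = 124/(15*0 - 40) = 124/(0 - 40) = 124/(-40) = 124*(-1/40) = -31/10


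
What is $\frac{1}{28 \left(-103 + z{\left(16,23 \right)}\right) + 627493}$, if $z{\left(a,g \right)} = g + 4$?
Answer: $\frac{1}{625365} \approx 1.5991 \cdot 10^{-6}$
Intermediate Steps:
$z{\left(a,g \right)} = 4 + g$
$\frac{1}{28 \left(-103 + z{\left(16,23 \right)}\right) + 627493} = \frac{1}{28 \left(-103 + \left(4 + 23\right)\right) + 627493} = \frac{1}{28 \left(-103 + 27\right) + 627493} = \frac{1}{28 \left(-76\right) + 627493} = \frac{1}{-2128 + 627493} = \frac{1}{625365}$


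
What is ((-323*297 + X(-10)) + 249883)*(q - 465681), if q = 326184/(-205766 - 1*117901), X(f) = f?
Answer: -2578116250354018/35963 ≈ -7.1688e+10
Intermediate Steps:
q = -108728/107889 (q = 326184/(-205766 - 117901) = 326184/(-323667) = 326184*(-1/323667) = -108728/107889 ≈ -1.0078)
((-323*297 + X(-10)) + 249883)*(q - 465681) = ((-323*297 - 10) + 249883)*(-108728/107889 - 465681) = ((-95931 - 10) + 249883)*(-50241966137/107889) = (-95941 + 249883)*(-50241966137/107889) = 153942*(-50241966137/107889) = -2578116250354018/35963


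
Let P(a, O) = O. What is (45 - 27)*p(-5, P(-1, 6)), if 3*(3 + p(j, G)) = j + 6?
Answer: -48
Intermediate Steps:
p(j, G) = -1 + j/3 (p(j, G) = -3 + (j + 6)/3 = -3 + (6 + j)/3 = -3 + (2 + j/3) = -1 + j/3)
(45 - 27)*p(-5, P(-1, 6)) = (45 - 27)*(-1 + (⅓)*(-5)) = 18*(-1 - 5/3) = 18*(-8/3) = -48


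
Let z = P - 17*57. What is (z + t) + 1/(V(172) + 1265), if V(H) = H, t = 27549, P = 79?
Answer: 38308984/1437 ≈ 26659.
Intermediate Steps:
z = -890 (z = 79 - 17*57 = 79 - 969 = -890)
(z + t) + 1/(V(172) + 1265) = (-890 + 27549) + 1/(172 + 1265) = 26659 + 1/1437 = 38308984/1437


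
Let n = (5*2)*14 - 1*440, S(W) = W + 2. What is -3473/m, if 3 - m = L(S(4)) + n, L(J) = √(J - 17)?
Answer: -1052319/91820 - 3473*I*√11/91820 ≈ -11.461 - 0.12545*I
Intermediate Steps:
S(W) = 2 + W
L(J) = √(-17 + J)
n = -300 (n = 10*14 - 440 = 140 - 440 = -300)
m = 303 - I*√11 (m = 3 - (√(-17 + (2 + 4)) - 300) = 3 - (√(-17 + 6) - 300) = 3 - (√(-11) - 300) = 3 - (I*√11 - 300) = 3 - (-300 + I*√11) = 3 + (300 - I*√11) = 303 - I*√11 ≈ 303.0 - 3.3166*I)
-3473/m = -3473/(303 - I*√11)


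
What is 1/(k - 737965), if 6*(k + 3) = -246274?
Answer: -3/2337041 ≈ -1.2837e-6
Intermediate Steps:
k = -123146/3 (k = -3 + (1/6)*(-246274) = -3 - 123137/3 = -123146/3 ≈ -41049.)
1/(k - 737965) = 1/(-123146/3 - 737965) = 1/(-2337041/3) = -3/2337041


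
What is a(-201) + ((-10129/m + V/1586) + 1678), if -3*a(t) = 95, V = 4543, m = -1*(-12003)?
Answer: 31379314289/19036758 ≈ 1648.4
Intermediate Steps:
m = 12003
a(t) = -95/3 (a(t) = -⅓*95 = -95/3)
a(-201) + ((-10129/m + V/1586) + 1678) = -95/3 + ((-10129/12003 + 4543/1586) + 1678) = -95/3 + (38465035/19036758 + 1678) = -95/3 + 31982144959/19036758 = 31379314289/19036758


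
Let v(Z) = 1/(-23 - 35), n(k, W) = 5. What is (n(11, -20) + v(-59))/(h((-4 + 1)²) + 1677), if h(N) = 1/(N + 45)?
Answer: 459/154483 ≈ 0.0029712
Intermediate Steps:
h(N) = 1/(45 + N)
v(Z) = -1/58 (v(Z) = 1/(-58) = -1/58)
(n(11, -20) + v(-59))/(h((-4 + 1)²) + 1677) = (5 - 1/58)/(1/(45 + (-4 + 1)²) + 1677) = 289/(58*(1/(45 + (-3)²) + 1677)) = 289/(58*(1/(45 + 9) + 1677)) = 289/(58*(1/54 + 1677)) = 289/(58*(90559/54)) = (289/58)*(54/90559) = 459/154483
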